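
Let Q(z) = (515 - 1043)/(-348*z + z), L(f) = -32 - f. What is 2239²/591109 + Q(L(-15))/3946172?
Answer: 29174444903690609/3440028078057113 ≈ 8.4809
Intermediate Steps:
Q(z) = 528/(347*z) (Q(z) = -528*(-1/(347*z)) = -(-528)/(347*z) = 528/(347*z))
2239²/591109 + Q(L(-15))/3946172 = 2239²/591109 + (528/(347*(-32 - 1*(-15))))/3946172 = 5013121*(1/591109) + (528/(347*(-32 + 15)))*(1/3946172) = 5013121/591109 + ((528/347)/(-17))*(1/3946172) = 5013121/591109 + ((528/347)*(-1/17))*(1/3946172) = 5013121/591109 - 528/5899*1/3946172 = 5013121/591109 - 132/5819617157 = 29174444903690609/3440028078057113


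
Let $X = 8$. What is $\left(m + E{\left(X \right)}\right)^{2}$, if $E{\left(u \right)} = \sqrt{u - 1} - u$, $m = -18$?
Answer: $\left(26 - \sqrt{7}\right)^{2} \approx 545.42$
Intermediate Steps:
$E{\left(u \right)} = \sqrt{-1 + u} - u$
$\left(m + E{\left(X \right)}\right)^{2} = \left(-18 + \left(\sqrt{-1 + 8} - 8\right)\right)^{2} = \left(-18 - \left(8 - \sqrt{7}\right)\right)^{2} = \left(-26 + \sqrt{7}\right)^{2}$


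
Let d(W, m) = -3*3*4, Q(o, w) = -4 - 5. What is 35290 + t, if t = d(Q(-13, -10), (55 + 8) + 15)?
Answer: 35254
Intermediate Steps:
Q(o, w) = -9
d(W, m) = -36 (d(W, m) = -9*4 = -36)
t = -36
35290 + t = 35290 - 36 = 35254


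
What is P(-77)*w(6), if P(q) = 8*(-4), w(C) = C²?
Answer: -1152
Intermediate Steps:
P(q) = -32
P(-77)*w(6) = -32*6² = -32*36 = -1152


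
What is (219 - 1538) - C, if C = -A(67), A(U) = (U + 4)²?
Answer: 3722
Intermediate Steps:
A(U) = (4 + U)²
C = -5041 (C = -(4 + 67)² = -1*71² = -1*5041 = -5041)
(219 - 1538) - C = (219 - 1538) - 1*(-5041) = -1319 + 5041 = 3722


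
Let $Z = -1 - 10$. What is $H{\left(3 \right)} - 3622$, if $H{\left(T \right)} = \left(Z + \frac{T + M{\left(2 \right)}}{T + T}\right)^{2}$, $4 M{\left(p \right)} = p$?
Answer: $- \frac{505943}{144} \approx -3513.5$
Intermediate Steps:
$M{\left(p \right)} = \frac{p}{4}$
$Z = -11$ ($Z = -1 - 10 = -11$)
$H{\left(T \right)} = \left(-11 + \frac{\frac{1}{2} + T}{2 T}\right)^{2}$ ($H{\left(T \right)} = \left(-11 + \frac{T + \frac{1}{4} \cdot 2}{T + T}\right)^{2} = \left(-11 + \frac{T + \frac{1}{2}}{2 T}\right)^{2} = \left(-11 + \left(\frac{1}{2} + T\right) \frac{1}{2 T}\right)^{2} = \left(-11 + \frac{\frac{1}{2} + T}{2 T}\right)^{2}$)
$H{\left(3 \right)} - 3622 = \frac{\left(1 - 126\right)^{2}}{16 \cdot 9} - 3622 = \frac{1}{16} \cdot \frac{1}{9} \left(1 - 126\right)^{2} - 3622 = \frac{1}{16} \cdot \frac{1}{9} \left(-125\right)^{2} - 3622 = \frac{1}{16} \cdot \frac{1}{9} \cdot 15625 - 3622 = \frac{15625}{144} - 3622 = - \frac{505943}{144}$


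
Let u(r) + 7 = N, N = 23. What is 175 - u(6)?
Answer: 159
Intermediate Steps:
u(r) = 16 (u(r) = -7 + 23 = 16)
175 - u(6) = 175 - 1*16 = 175 - 16 = 159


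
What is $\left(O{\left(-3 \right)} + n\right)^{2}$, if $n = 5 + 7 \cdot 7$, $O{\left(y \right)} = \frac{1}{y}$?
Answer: $\frac{25921}{9} \approx 2880.1$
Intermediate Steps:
$n = 54$ ($n = 5 + 49 = 54$)
$\left(O{\left(-3 \right)} + n\right)^{2} = \left(\frac{1}{-3} + 54\right)^{2} = \left(- \frac{1}{3} + 54\right)^{2} = \left(\frac{161}{3}\right)^{2} = \frac{25921}{9}$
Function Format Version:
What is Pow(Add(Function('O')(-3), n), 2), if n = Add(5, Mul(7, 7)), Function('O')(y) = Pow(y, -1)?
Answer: Rational(25921, 9) ≈ 2880.1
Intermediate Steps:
n = 54 (n = Add(5, 49) = 54)
Pow(Add(Function('O')(-3), n), 2) = Pow(Add(Pow(-3, -1), 54), 2) = Pow(Add(Rational(-1, 3), 54), 2) = Pow(Rational(161, 3), 2) = Rational(25921, 9)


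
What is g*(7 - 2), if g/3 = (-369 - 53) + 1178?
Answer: 11340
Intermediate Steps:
g = 2268 (g = 3*((-369 - 53) + 1178) = 3*(-422 + 1178) = 3*756 = 2268)
g*(7 - 2) = 2268*(7 - 2) = 2268*5 = 11340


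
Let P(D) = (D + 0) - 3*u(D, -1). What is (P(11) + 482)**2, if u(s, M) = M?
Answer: 246016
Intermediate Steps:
P(D) = 3 + D (P(D) = (D + 0) - 3*(-1) = D + 3 = 3 + D)
(P(11) + 482)**2 = ((3 + 11) + 482)**2 = (14 + 482)**2 = 496**2 = 246016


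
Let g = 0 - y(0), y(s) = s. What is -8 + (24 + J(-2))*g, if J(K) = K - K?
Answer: -8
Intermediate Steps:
J(K) = 0
g = 0 (g = 0 - 1*0 = 0 + 0 = 0)
-8 + (24 + J(-2))*g = -8 + (24 + 0)*0 = -8 + 24*0 = -8 + 0 = -8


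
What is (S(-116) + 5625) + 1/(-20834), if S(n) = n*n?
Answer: 397533553/20834 ≈ 19081.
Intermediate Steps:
S(n) = n**2
(S(-116) + 5625) + 1/(-20834) = ((-116)**2 + 5625) + 1/(-20834) = (13456 + 5625) - 1/20834 = 19081 - 1/20834 = 397533553/20834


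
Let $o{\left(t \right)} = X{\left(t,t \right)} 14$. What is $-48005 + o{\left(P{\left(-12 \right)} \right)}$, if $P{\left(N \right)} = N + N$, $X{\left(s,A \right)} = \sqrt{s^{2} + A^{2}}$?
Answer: $-48005 + 336 \sqrt{2} \approx -47530.0$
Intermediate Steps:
$X{\left(s,A \right)} = \sqrt{A^{2} + s^{2}}$
$P{\left(N \right)} = 2 N$
$o{\left(t \right)} = 14 \sqrt{2} \sqrt{t^{2}}$ ($o{\left(t \right)} = \sqrt{t^{2} + t^{2}} \cdot 14 = \sqrt{2 t^{2}} \cdot 14 = \sqrt{2} \sqrt{t^{2}} \cdot 14 = 14 \sqrt{2} \sqrt{t^{2}}$)
$-48005 + o{\left(P{\left(-12 \right)} \right)} = -48005 + 14 \sqrt{2} \sqrt{\left(2 \left(-12\right)\right)^{2}} = -48005 + 14 \sqrt{2} \sqrt{\left(-24\right)^{2}} = -48005 + 14 \sqrt{2} \sqrt{576} = -48005 + 14 \sqrt{2} \cdot 24 = -48005 + 336 \sqrt{2}$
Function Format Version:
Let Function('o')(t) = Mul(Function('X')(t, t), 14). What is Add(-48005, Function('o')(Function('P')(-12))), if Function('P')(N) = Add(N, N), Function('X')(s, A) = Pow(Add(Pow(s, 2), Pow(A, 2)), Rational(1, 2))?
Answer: Add(-48005, Mul(336, Pow(2, Rational(1, 2)))) ≈ -47530.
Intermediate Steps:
Function('X')(s, A) = Pow(Add(Pow(A, 2), Pow(s, 2)), Rational(1, 2))
Function('P')(N) = Mul(2, N)
Function('o')(t) = Mul(14, Pow(2, Rational(1, 2)), Pow(Pow(t, 2), Rational(1, 2))) (Function('o')(t) = Mul(Pow(Add(Pow(t, 2), Pow(t, 2)), Rational(1, 2)), 14) = Mul(Pow(Mul(2, Pow(t, 2)), Rational(1, 2)), 14) = Mul(Mul(Pow(2, Rational(1, 2)), Pow(Pow(t, 2), Rational(1, 2))), 14) = Mul(14, Pow(2, Rational(1, 2)), Pow(Pow(t, 2), Rational(1, 2))))
Add(-48005, Function('o')(Function('P')(-12))) = Add(-48005, Mul(14, Pow(2, Rational(1, 2)), Pow(Pow(Mul(2, -12), 2), Rational(1, 2)))) = Add(-48005, Mul(14, Pow(2, Rational(1, 2)), Pow(Pow(-24, 2), Rational(1, 2)))) = Add(-48005, Mul(14, Pow(2, Rational(1, 2)), Pow(576, Rational(1, 2)))) = Add(-48005, Mul(14, Pow(2, Rational(1, 2)), 24)) = Add(-48005, Mul(336, Pow(2, Rational(1, 2))))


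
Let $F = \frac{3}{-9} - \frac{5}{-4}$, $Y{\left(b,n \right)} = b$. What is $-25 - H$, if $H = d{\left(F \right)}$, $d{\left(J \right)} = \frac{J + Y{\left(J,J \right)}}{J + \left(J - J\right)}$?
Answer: $-27$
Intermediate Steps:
$F = \frac{11}{12}$ ($F = 3 \left(- \frac{1}{9}\right) - - \frac{5}{4} = - \frac{1}{3} + \frac{5}{4} = \frac{11}{12} \approx 0.91667$)
$d{\left(J \right)} = 2$ ($d{\left(J \right)} = \frac{J + J}{J + \left(J - J\right)} = \frac{2 J}{J + 0} = \frac{2 J}{J} = 2$)
$H = 2$
$-25 - H = -25 - 2 = -27$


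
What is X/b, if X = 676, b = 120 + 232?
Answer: 169/88 ≈ 1.9205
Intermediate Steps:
b = 352
X/b = 676/352 = 676*(1/352) = 169/88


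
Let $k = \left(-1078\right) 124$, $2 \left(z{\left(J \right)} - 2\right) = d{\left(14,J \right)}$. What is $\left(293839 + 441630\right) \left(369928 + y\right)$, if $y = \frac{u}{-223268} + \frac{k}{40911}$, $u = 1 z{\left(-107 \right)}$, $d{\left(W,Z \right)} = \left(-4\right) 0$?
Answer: $\frac{1242551282964874678397}{4567058574} \approx 2.7207 \cdot 10^{11}$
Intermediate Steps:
$d{\left(W,Z \right)} = 0$
$z{\left(J \right)} = 2$ ($z{\left(J \right)} = 2 + \frac{1}{2} \cdot 0 = 2 + 0 = 2$)
$u = 2$ ($u = 1 \cdot 2 = 2$)
$k = -133672$
$y = - \frac{14922380959}{4567058574}$ ($y = \frac{2}{-223268} - \frac{133672}{40911} = 2 \left(- \frac{1}{223268}\right) - \frac{133672}{40911} = - \frac{1}{111634} - \frac{133672}{40911} = - \frac{14922380959}{4567058574} \approx -3.2674$)
$\left(293839 + 441630\right) \left(369928 + y\right) = \left(293839 + 441630\right) \left(369928 - \frac{14922380959}{4567058574}\right) = 735469 \cdot \frac{1689467921781713}{4567058574} = \frac{1242551282964874678397}{4567058574}$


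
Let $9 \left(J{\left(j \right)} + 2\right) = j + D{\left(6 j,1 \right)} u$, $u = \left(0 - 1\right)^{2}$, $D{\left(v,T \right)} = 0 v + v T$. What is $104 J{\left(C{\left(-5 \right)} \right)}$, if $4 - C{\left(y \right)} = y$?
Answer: $520$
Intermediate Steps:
$C{\left(y \right)} = 4 - y$
$D{\left(v,T \right)} = T v$ ($D{\left(v,T \right)} = 0 + T v = T v$)
$u = 1$ ($u = \left(-1\right)^{2} = 1$)
$J{\left(j \right)} = -2 + \frac{7 j}{9}$ ($J{\left(j \right)} = -2 + \frac{j + 1 \cdot 6 j 1}{9} = -2 + \frac{j + 6 j 1}{9} = -2 + \frac{j + 6 j}{9} = -2 + \frac{7 j}{9}$)
$104 J{\left(C{\left(-5 \right)} \right)} = 104 \left(-2 + \frac{7 \left(4 - -5\right)}{9}\right) = 104 \left(-2 + \frac{7 \left(4 + 5\right)}{9}\right) = 104 \left(-2 + \frac{7}{9} \cdot 9\right) = 104 \left(-2 + 7\right) = 104 \cdot 5 = 520$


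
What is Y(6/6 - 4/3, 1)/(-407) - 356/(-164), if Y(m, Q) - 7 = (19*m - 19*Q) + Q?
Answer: 110801/50061 ≈ 2.2133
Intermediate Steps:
Y(m, Q) = 7 - 18*Q + 19*m (Y(m, Q) = 7 + ((19*m - 19*Q) + Q) = 7 + ((-19*Q + 19*m) + Q) = 7 + (-18*Q + 19*m) = 7 - 18*Q + 19*m)
Y(6/6 - 4/3, 1)/(-407) - 356/(-164) = (7 - 18*1 + 19*(6/6 - 4/3))/(-407) - 356/(-164) = (7 - 18 + 19*(6*(⅙) - 4*⅓))*(-1/407) - 356*(-1/164) = (7 - 18 + 19*(1 - 4/3))*(-1/407) + 89/41 = (7 - 18 + 19*(-⅓))*(-1/407) + 89/41 = (7 - 18 - 19/3)*(-1/407) + 89/41 = -52/3*(-1/407) + 89/41 = 52/1221 + 89/41 = 110801/50061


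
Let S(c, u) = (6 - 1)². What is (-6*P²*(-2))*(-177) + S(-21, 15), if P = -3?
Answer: -19091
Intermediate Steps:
S(c, u) = 25 (S(c, u) = 5² = 25)
(-6*P²*(-2))*(-177) + S(-21, 15) = (-6*(-3)²*(-2))*(-177) + 25 = (-6*9*(-2))*(-177) + 25 = -54*(-2)*(-177) + 25 = 108*(-177) + 25 = -19116 + 25 = -19091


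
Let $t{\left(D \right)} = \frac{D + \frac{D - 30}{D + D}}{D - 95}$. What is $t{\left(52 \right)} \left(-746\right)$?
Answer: $\frac{1012695}{1118} \approx 905.81$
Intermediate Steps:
$t{\left(D \right)} = \frac{D + \frac{-30 + D}{2 D}}{-95 + D}$
$t{\left(52 \right)} \left(-746\right) = \frac{-15 + 52^{2} + \frac{1}{2} \cdot 52}{52 \left(-95 + 52\right)} \left(-746\right) = \frac{-15 + 2704 + 26}{52 \left(-43\right)} \left(-746\right) = \frac{1}{52} \left(- \frac{1}{43}\right) 2715 \left(-746\right) = \left(- \frac{2715}{2236}\right) \left(-746\right) = \frac{1012695}{1118}$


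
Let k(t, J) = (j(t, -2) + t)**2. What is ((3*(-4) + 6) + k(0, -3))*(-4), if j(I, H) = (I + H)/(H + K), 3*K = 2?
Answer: 15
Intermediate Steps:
K = 2/3 (K = (1/3)*2 = 2/3 ≈ 0.66667)
j(I, H) = (H + I)/(2/3 + H) (j(I, H) = (I + H)/(H + 2/3) = (H + I)/(2/3 + H))
k(t, J) = (3/2 + t/4)**2 (k(t, J) = (3*(-2 + t)/(2 + 3*(-2)) + t)**2 = (3*(-2 + t)/(2 - 6) + t)**2 = (3*(-2 + t)/(-4) + t)**2 = (3*(-1/4)*(-2 + t) + t)**2 = ((3/2 - 3*t/4) + t)**2 = (3/2 + t/4)**2)
((3*(-4) + 6) + k(0, -3))*(-4) = ((3*(-4) + 6) + (6 + 0)**2/16)*(-4) = ((-12 + 6) + (1/16)*6**2)*(-4) = (-6 + (1/16)*36)*(-4) = (-6 + 9/4)*(-4) = -15/4*(-4) = 15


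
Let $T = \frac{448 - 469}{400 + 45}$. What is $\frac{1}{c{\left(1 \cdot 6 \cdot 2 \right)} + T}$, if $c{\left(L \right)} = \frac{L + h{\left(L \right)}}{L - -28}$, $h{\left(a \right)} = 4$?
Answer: $\frac{445}{157} \approx 2.8344$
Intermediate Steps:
$c{\left(L \right)} = \frac{4 + L}{28 + L}$ ($c{\left(L \right)} = \frac{L + 4}{L - -28} = \frac{4 + L}{L + 28} = \frac{4 + L}{28 + L}$)
$T = - \frac{21}{445} \approx -0.047191$
$\frac{1}{c{\left(1 \cdot 6 \cdot 2 \right)} + T} = \frac{1}{\frac{4 + 1 \cdot 6 \cdot 2}{28 + 1 \cdot 6 \cdot 2} - \frac{21}{445}} = \frac{1}{\frac{4 + 6 \cdot 2}{28 + 6 \cdot 2} - \frac{21}{445}} = \frac{1}{\frac{4 + 12}{28 + 12} - \frac{21}{445}} = \frac{1}{\frac{1}{40} \cdot 16 - \frac{21}{445}} = \frac{1}{\frac{2}{5} - \frac{21}{445}} = \frac{1}{\frac{157}{445}} = \frac{445}{157}$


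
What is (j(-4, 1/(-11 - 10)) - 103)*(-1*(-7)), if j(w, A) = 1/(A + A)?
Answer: -1589/2 ≈ -794.50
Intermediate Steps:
j(w, A) = 1/(2*A)
(j(-4, 1/(-11 - 10)) - 103)*(-1*(-7)) = (1/(2*(1/(-11 - 10))) - 103)*(-1*(-7)) = (1/(2*(1/(-21))) - 103)*7 = (1/(2*(-1/21)) - 103)*7 = ((½)*(-21) - 103)*7 = (-21/2 - 103)*7 = -227/2*7 = -1589/2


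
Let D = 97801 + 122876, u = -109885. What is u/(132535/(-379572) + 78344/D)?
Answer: -3068092134553980/163254191 ≈ -1.8793e+7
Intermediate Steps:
D = 220677
u/(132535/(-379572) + 78344/D) = -109885/(132535/(-379572) + 78344/220677) = -109885/(132535*(-1/379572) + 78344*(1/220677)) = -109885/(-132535/379572 + 78344/220677) = -109885/163254191/27920936748 = -109885*27920936748/163254191 = -3068092134553980/163254191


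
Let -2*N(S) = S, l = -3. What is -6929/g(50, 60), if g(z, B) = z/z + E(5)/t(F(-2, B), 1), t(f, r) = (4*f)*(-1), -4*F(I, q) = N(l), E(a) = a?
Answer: -1599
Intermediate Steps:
N(S) = -S/2
F(I, q) = -3/8 (F(I, q) = -(-1)*(-3)/8 = -¼*3/2 = -3/8)
t(f, r) = -4*f
g(z, B) = 13/3 (g(z, B) = z/z + 5/((-4*(-3/8))) = 1 + 5/(3/2) = 1 + 5*(⅔) = 1 + 10/3 = 13/3)
-6929/g(50, 60) = -6929/13/3 = -6929*3/13 = -1599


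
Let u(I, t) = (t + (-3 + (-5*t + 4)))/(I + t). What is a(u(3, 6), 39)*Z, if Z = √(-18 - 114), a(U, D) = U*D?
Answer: -598*I*√33/3 ≈ -1145.1*I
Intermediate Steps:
u(I, t) = (1 - 4*t)/(I + t) (u(I, t) = (t + (-3 + (4 - 5*t)))/(I + t) = (t + (1 - 5*t))/(I + t) = (1 - 4*t)/(I + t))
a(U, D) = D*U
Z = 2*I*√33 (Z = √(-132) = 2*I*√33 ≈ 11.489*I)
a(u(3, 6), 39)*Z = (39*((1 - 4*6)/(3 + 6)))*(2*I*√33) = (39*((1 - 24)/9))*(2*I*√33) = (39*((⅑)*(-23)))*(2*I*√33) = (39*(-23/9))*(2*I*√33) = -598*I*√33/3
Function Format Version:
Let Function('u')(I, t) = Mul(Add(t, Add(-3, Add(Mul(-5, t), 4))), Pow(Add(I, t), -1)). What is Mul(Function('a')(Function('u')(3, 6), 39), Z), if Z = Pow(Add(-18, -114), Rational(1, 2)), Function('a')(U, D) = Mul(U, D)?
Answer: Mul(Rational(-598, 3), I, Pow(33, Rational(1, 2))) ≈ Mul(-1145.1, I)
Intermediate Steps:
Function('u')(I, t) = Mul(Pow(Add(I, t), -1), Add(1, Mul(-4, t))) (Function('u')(I, t) = Mul(Add(t, Add(-3, Add(4, Mul(-5, t)))), Pow(Add(I, t), -1)) = Mul(Add(t, Add(1, Mul(-5, t))), Pow(Add(I, t), -1)) = Mul(Add(1, Mul(-4, t)), Pow(Add(I, t), -1)) = Mul(Pow(Add(I, t), -1), Add(1, Mul(-4, t))))
Function('a')(U, D) = Mul(D, U)
Z = Mul(2, I, Pow(33, Rational(1, 2))) (Z = Pow(-132, Rational(1, 2)) = Mul(2, I, Pow(33, Rational(1, 2))) ≈ Mul(11.489, I))
Mul(Function('a')(Function('u')(3, 6), 39), Z) = Mul(Mul(39, Mul(Pow(Add(3, 6), -1), Add(1, Mul(-4, 6)))), Mul(2, I, Pow(33, Rational(1, 2)))) = Mul(Mul(39, Mul(Pow(9, -1), Add(1, -24))), Mul(2, I, Pow(33, Rational(1, 2)))) = Mul(Mul(39, Mul(Rational(1, 9), -23)), Mul(2, I, Pow(33, Rational(1, 2)))) = Mul(Mul(39, Rational(-23, 9)), Mul(2, I, Pow(33, Rational(1, 2)))) = Mul(Rational(-299, 3), Mul(2, I, Pow(33, Rational(1, 2)))) = Mul(Rational(-598, 3), I, Pow(33, Rational(1, 2)))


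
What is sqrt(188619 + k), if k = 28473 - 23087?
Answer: sqrt(194005) ≈ 440.46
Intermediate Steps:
k = 5386
sqrt(188619 + k) = sqrt(188619 + 5386) = sqrt(194005)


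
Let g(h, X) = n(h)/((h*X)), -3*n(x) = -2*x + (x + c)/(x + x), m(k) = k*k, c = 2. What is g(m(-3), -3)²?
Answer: 97969/2125764 ≈ 0.046086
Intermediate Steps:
m(k) = k²
n(x) = 2*x/3 - (2 + x)/(6*x) (n(x) = -(-2*x + (x + 2)/(x + x))/3 = -(-2*x + (2 + x)/((2*x)))/3 = -(-2*x + (2 + x)*(1/(2*x)))/3 = -(-2*x + (2 + x)/(2*x))/3 = 2*x/3 - (2 + x)/(6*x))
g(h, X) = (-2 + h*(-1 + 4*h))/(6*X*h²) (g(h, X) = ((-2 + h*(-1 + 4*h))/(6*h))/((h*X)) = ((-2 + h*(-1 + 4*h))/(6*h))/((X*h)) = ((-2 + h*(-1 + 4*h))/(6*h))*(1/(X*h)) = (-2 + h*(-1 + 4*h))/(6*X*h²))
g(m(-3), -3)² = ((⅙)*(-2 + (-3)²*(-1 + 4*(-3)²))/(-3*((-3)²)²))² = ((⅙)*(-⅓)*(-2 + 9*(-1 + 4*9))/9²)² = ((⅙)*(-⅓)*(1/81)*(-2 + 9*(-1 + 36)))² = ((⅙)*(-⅓)*(1/81)*(-2 + 9*35))² = ((⅙)*(-⅓)*(1/81)*(-2 + 315))² = ((⅙)*(-⅓)*(1/81)*313)² = (-313/1458)² = 97969/2125764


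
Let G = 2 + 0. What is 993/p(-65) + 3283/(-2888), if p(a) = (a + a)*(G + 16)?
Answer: -879167/563160 ≈ -1.5611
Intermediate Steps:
G = 2
p(a) = 36*a (p(a) = (a + a)*(2 + 16) = (2*a)*18 = 36*a)
993/p(-65) + 3283/(-2888) = 993/((36*(-65))) + 3283/(-2888) = 993/(-2340) + 3283*(-1/2888) = 993*(-1/2340) - 3283/2888 = -331/780 - 3283/2888 = -879167/563160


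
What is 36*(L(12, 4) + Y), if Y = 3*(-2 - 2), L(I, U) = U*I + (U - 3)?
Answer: 1332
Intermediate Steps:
L(I, U) = -3 + U + I*U (L(I, U) = I*U + (-3 + U) = -3 + U + I*U)
Y = -12 (Y = 3*(-4) = -12)
36*(L(12, 4) + Y) = 36*((-3 + 4 + 12*4) - 12) = 36*((-3 + 4 + 48) - 12) = 36*(49 - 12) = 36*37 = 1332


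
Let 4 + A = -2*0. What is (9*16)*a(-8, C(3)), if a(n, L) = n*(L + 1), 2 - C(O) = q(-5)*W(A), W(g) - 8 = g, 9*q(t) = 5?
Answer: -896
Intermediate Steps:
q(t) = 5/9 (q(t) = (⅑)*5 = 5/9)
A = -4 (A = -4 - 2*0 = -4 + 0 = -4)
W(g) = 8 + g
C(O) = -2/9 (C(O) = 2 - 5*(8 - 4)/9 = 2 - 5*4/9 = 2 - 1*20/9 = 2 - 20/9 = -2/9)
a(n, L) = n*(1 + L)
(9*16)*a(-8, C(3)) = (9*16)*(-8*(1 - 2/9)) = 144*(-8*7/9) = 144*(-56/9) = -896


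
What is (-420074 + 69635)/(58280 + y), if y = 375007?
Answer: -116813/144429 ≈ -0.80879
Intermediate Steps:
(-420074 + 69635)/(58280 + y) = (-420074 + 69635)/(58280 + 375007) = -350439/433287 = -350439*1/433287 = -116813/144429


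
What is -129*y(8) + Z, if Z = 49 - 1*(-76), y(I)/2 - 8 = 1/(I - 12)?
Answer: -3749/2 ≈ -1874.5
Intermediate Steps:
y(I) = 16 + 2/(-12 + I) (y(I) = 16 + 2/(I - 12) = 16 + 2/(-12 + I))
Z = 125 (Z = 49 + 76 = 125)
-129*y(8) + Z = -258*(-95 + 8*8)/(-12 + 8) + 125 = -258*(-95 + 64)/(-4) + 125 = -258*(-1)*(-31)/4 + 125 = -129*31/2 + 125 = -3999/2 + 125 = -3749/2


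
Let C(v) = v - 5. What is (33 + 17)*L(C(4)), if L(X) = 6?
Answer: 300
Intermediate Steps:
C(v) = -5 + v
(33 + 17)*L(C(4)) = (33 + 17)*6 = 50*6 = 300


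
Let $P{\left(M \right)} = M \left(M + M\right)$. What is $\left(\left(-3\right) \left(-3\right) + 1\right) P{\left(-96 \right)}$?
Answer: $184320$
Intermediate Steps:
$P{\left(M \right)} = 2 M^{2}$ ($P{\left(M \right)} = M 2 M = 2 M^{2}$)
$\left(\left(-3\right) \left(-3\right) + 1\right) P{\left(-96 \right)} = \left(\left(-3\right) \left(-3\right) + 1\right) 2 \left(-96\right)^{2} = \left(9 + 1\right) 2 \cdot 9216 = 10 \cdot 18432 = 184320$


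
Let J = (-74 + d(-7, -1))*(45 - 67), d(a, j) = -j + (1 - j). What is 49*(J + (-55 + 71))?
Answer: 77322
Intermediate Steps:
d(a, j) = 1 - 2*j
J = 1562 (J = (-74 + (1 - 2*(-1)))*(45 - 67) = (-74 + (1 + 2))*(-22) = (-74 + 3)*(-22) = -71*(-22) = 1562)
49*(J + (-55 + 71)) = 49*(1562 + (-55 + 71)) = 49*(1562 + 16) = 49*1578 = 77322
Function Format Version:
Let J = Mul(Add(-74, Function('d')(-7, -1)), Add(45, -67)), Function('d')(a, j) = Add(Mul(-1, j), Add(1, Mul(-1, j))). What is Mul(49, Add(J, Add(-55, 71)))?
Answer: 77322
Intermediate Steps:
Function('d')(a, j) = Add(1, Mul(-2, j))
J = 1562 (J = Mul(Add(-74, Add(1, Mul(-2, -1))), Add(45, -67)) = Mul(Add(-74, Add(1, 2)), -22) = Mul(Add(-74, 3), -22) = Mul(-71, -22) = 1562)
Mul(49, Add(J, Add(-55, 71))) = Mul(49, Add(1562, Add(-55, 71))) = Mul(49, Add(1562, 16)) = Mul(49, 1578) = 77322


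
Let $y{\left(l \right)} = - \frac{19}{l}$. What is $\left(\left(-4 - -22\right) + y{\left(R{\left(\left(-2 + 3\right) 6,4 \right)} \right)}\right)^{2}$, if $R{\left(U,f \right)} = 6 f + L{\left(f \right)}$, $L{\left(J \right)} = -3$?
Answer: $\frac{128881}{441} \approx 292.25$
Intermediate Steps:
$R{\left(U,f \right)} = -3 + 6 f$ ($R{\left(U,f \right)} = 6 f - 3 = -3 + 6 f$)
$\left(\left(-4 - -22\right) + y{\left(R{\left(\left(-2 + 3\right) 6,4 \right)} \right)}\right)^{2} = \left(\left(-4 - -22\right) - \frac{19}{-3 + 6 \cdot 4}\right)^{2} = \left(\left(-4 + 22\right) - \frac{19}{-3 + 24}\right)^{2} = \left(18 - \frac{19}{21}\right)^{2} = \left(\frac{359}{21}\right)^{2} = \frac{128881}{441}$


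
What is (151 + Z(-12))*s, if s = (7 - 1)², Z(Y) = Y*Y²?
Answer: -56772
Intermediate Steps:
Z(Y) = Y³
s = 36 (s = 6² = 36)
(151 + Z(-12))*s = (151 + (-12)³)*36 = (151 - 1728)*36 = -1577*36 = -56772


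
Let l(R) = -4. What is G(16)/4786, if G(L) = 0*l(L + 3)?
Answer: 0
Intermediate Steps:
G(L) = 0 (G(L) = 0*(-4) = 0)
G(16)/4786 = 0/4786 = 0*(1/4786) = 0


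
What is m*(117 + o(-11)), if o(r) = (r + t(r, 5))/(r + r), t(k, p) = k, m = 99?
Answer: 11682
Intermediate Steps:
o(r) = 1 (o(r) = (r + r)/(r + r) = (2*r)/((2*r)) = (2*r)*(1/(2*r)) = 1)
m*(117 + o(-11)) = 99*(117 + 1) = 99*118 = 11682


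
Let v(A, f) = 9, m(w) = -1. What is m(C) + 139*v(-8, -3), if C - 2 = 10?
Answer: 1250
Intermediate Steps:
C = 12 (C = 2 + 10 = 12)
m(C) + 139*v(-8, -3) = -1 + 139*9 = -1 + 1251 = 1250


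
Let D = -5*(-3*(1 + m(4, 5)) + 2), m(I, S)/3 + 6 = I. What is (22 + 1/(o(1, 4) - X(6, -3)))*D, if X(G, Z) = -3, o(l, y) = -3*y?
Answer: -16745/9 ≈ -1860.6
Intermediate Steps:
m(I, S) = -18 + 3*I
D = -85 (D = -5*(-3*(1 + (-18 + 3*4)) + 2) = -5*(-3*(1 + (-18 + 12)) + 2) = -5*(-3*(1 - 6) + 2) = -5*(-3*(-5) + 2) = -5*(15 + 2) = -5*17 = -85)
(22 + 1/(o(1, 4) - X(6, -3)))*D = (22 + 1/(-3*4 - 1*(-3)))*(-85) = (22 + 1/(-12 + 3))*(-85) = (22 + 1/(-9))*(-85) = (22 + 1*(-⅑))*(-85) = (22 - ⅑)*(-85) = (197/9)*(-85) = -16745/9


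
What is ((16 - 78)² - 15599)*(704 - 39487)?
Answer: 455894165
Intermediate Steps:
((16 - 78)² - 15599)*(704 - 39487) = ((-62)² - 15599)*(-38783) = (3844 - 15599)*(-38783) = -11755*(-38783) = 455894165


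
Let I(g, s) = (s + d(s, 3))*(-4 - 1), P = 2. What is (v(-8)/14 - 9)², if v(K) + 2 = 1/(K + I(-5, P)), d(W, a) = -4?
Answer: 65025/784 ≈ 82.940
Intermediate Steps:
I(g, s) = 20 - 5*s (I(g, s) = (s - 4)*(-4 - 1) = (-4 + s)*(-5) = 20 - 5*s)
v(K) = -2 + 1/(10 + K) (v(K) = -2 + 1/(K + (20 - 5*2)) = -2 + 1/(K + (20 - 10)) = -2 + 1/(K + 10) = -2 + 1/(10 + K))
(v(-8)/14 - 9)² = (((-19 - 2*(-8))/(10 - 8))/14 - 9)² = (((-19 + 16)/2)*(1/14) - 9)² = (((½)*(-3))*(1/14) - 9)² = (-3/2*1/14 - 9)² = (-3/28 - 9)² = (-255/28)² = 65025/784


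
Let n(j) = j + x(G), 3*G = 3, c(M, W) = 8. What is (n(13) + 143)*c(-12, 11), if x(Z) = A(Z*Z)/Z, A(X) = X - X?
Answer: 1248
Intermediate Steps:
A(X) = 0
G = 1 (G = (⅓)*3 = 1)
x(Z) = 0 (x(Z) = 0/Z = 0)
n(j) = j (n(j) = j + 0 = j)
(n(13) + 143)*c(-12, 11) = (13 + 143)*8 = 156*8 = 1248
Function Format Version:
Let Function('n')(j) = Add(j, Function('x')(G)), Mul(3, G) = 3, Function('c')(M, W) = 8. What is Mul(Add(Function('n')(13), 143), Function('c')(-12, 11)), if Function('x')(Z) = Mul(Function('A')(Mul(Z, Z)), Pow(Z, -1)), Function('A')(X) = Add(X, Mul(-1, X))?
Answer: 1248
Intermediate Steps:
Function('A')(X) = 0
G = 1 (G = Mul(Rational(1, 3), 3) = 1)
Function('x')(Z) = 0 (Function('x')(Z) = Mul(0, Pow(Z, -1)) = 0)
Function('n')(j) = j (Function('n')(j) = Add(j, 0) = j)
Mul(Add(Function('n')(13), 143), Function('c')(-12, 11)) = Mul(Add(13, 143), 8) = Mul(156, 8) = 1248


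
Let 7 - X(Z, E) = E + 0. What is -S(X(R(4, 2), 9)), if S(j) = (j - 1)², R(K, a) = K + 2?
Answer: -9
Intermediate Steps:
R(K, a) = 2 + K
X(Z, E) = 7 - E (X(Z, E) = 7 - (E + 0) = 7 - E)
S(j) = (-1 + j)²
-S(X(R(4, 2), 9)) = -(-1 + (7 - 1*9))² = -(-1 + (7 - 9))² = -(-1 - 2)² = -1*(-3)² = -1*9 = -9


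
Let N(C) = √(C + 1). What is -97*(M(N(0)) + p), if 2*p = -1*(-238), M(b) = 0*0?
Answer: -11543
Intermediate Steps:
N(C) = √(1 + C)
M(b) = 0
p = 119 (p = (-1*(-238))/2 = (½)*238 = 119)
-97*(M(N(0)) + p) = -97*(0 + 119) = -97*119 = -11543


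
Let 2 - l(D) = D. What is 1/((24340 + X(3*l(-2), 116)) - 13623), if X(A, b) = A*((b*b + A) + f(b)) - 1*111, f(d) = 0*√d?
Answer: 1/172222 ≈ 5.8065e-6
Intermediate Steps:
l(D) = 2 - D
f(d) = 0
X(A, b) = -111 + A*(A + b²) (X(A, b) = A*((b*b + A) + 0) - 1*111 = A*((b² + A) + 0) - 111 = A*((A + b²) + 0) - 111 = A*(A + b²) - 111 = -111 + A*(A + b²))
1/((24340 + X(3*l(-2), 116)) - 13623) = 1/((24340 + (-111 + (3*(2 - 1*(-2)))² + (3*(2 - 1*(-2)))*116²)) - 13623) = 1/((24340 + (-111 + (3*(2 + 2))² + (3*(2 + 2))*13456)) - 13623) = 1/((24340 + (-111 + (3*4)² + (3*4)*13456)) - 13623) = 1/((24340 + (-111 + 12² + 12*13456)) - 13623) = 1/((24340 + (-111 + 144 + 161472)) - 13623) = 1/((24340 + 161505) - 13623) = 1/(185845 - 13623) = 1/172222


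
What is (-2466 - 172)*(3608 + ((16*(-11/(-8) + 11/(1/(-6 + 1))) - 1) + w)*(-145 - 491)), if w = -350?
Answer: -2037939416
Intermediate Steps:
(-2466 - 172)*(3608 + ((16*(-11/(-8) + 11/(1/(-6 + 1))) - 1) + w)*(-145 - 491)) = (-2466 - 172)*(3608 + ((16*(-11/(-8) + 11/(1/(-6 + 1))) - 1) - 350)*(-145 - 491)) = -2638*(3608 + ((16*(-11*(-⅛) + 11/(1/(-5))) - 1) - 350)*(-636)) = -2638*(3608 + ((16*(11/8 + 11/(-⅕)) - 1) - 350)*(-636)) = -2638*(3608 + ((16*(11/8 + 11*(-5)) - 1) - 350)*(-636)) = -2638*(3608 + ((16*(11/8 - 55) - 1) - 350)*(-636)) = -2638*(3608 + ((16*(-429/8) - 1) - 350)*(-636)) = -2638*(3608 + ((-858 - 1) - 350)*(-636)) = -2638*(3608 + (-859 - 350)*(-636)) = -2638*(3608 - 1209*(-636)) = -2638*(3608 + 768924) = -2638*772532 = -2037939416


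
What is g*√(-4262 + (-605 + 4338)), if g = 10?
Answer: 230*I ≈ 230.0*I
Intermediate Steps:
g*√(-4262 + (-605 + 4338)) = 10*√(-4262 + (-605 + 4338)) = 10*√(-4262 + 3733) = 10*√(-529) = 10*(23*I) = 230*I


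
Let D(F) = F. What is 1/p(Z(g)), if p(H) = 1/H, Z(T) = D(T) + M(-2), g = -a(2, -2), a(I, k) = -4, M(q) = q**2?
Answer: 8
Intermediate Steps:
g = 4 (g = -1*(-4) = 4)
Z(T) = 4 + T (Z(T) = T + (-2)**2 = T + 4 = 4 + T)
1/p(Z(g)) = 1/(1/(4 + 4)) = 1/(1/8) = 8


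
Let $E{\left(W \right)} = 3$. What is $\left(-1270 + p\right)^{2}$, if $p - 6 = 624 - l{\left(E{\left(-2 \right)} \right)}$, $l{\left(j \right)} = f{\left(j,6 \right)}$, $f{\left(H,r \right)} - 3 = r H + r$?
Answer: $444889$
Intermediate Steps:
$f{\left(H,r \right)} = 3 + r + H r$ ($f{\left(H,r \right)} = 3 + \left(r H + r\right) = 3 + \left(H r + r\right) = 3 + \left(r + H r\right) = 3 + r + H r$)
$l{\left(j \right)} = 9 + 6 j$ ($l{\left(j \right)} = 3 + 6 + j 6 = 3 + 6 + 6 j = 9 + 6 j$)
$p = 603$ ($p = 6 + \left(624 - \left(9 + 6 \cdot 3\right)\right) = 6 + \left(624 - \left(9 + 18\right)\right) = 6 + \left(624 - 27\right) = 6 + 597 = 603$)
$\left(-1270 + p\right)^{2} = \left(-1270 + 603\right)^{2} = \left(-667\right)^{2} = 444889$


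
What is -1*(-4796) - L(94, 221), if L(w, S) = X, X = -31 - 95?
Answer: 4922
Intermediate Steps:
X = -126
L(w, S) = -126
-1*(-4796) - L(94, 221) = -1*(-4796) - 1*(-126) = 4796 + 126 = 4922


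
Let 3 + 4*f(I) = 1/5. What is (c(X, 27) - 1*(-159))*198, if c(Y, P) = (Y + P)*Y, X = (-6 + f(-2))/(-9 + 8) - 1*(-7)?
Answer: 7094241/50 ≈ 1.4188e+5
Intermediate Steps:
f(I) = -7/10 (f(I) = -¾ + (1/5)/4 = -¾ + (1*(⅕))/4 = -¾ + (¼)*(⅕) = -¾ + 1/20 = -7/10)
X = 137/10 (X = (-6 - 7/10)/(-9 + 8) - 1*(-7) = -67/10/(-1) + 7 = -67/10*(-1) + 7 = 67/10 + 7 = 137/10 ≈ 13.700)
c(Y, P) = Y*(P + Y) (c(Y, P) = (P + Y)*Y = Y*(P + Y))
(c(X, 27) - 1*(-159))*198 = (137*(27 + 137/10)/10 - 1*(-159))*198 = ((137/10)*(407/10) + 159)*198 = (55759/100 + 159)*198 = (71659/100)*198 = 7094241/50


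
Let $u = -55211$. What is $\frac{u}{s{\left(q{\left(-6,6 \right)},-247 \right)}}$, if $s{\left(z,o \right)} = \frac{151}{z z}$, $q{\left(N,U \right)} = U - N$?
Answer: $- \frac{7950384}{151} \approx -52652.0$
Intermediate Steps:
$s{\left(z,o \right)} = \frac{151}{z^{2}}$
$\frac{u}{s{\left(q{\left(-6,6 \right)},-247 \right)}} = - \frac{55211}{151 \frac{1}{\left(6 - -6\right)^{2}}} = - \frac{55211}{151 \frac{1}{\left(6 + 6\right)^{2}}} = - \frac{55211}{151 \cdot \frac{1}{144}} = - \frac{55211}{\frac{151}{144}} = \left(-55211\right) \frac{144}{151} = - \frac{7950384}{151}$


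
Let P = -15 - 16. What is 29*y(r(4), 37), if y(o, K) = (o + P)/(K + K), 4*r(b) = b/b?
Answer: -3567/296 ≈ -12.051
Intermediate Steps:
P = -31
r(b) = ¼ (r(b) = (b/b)/4 = (¼)*1 = ¼)
y(o, K) = (-31 + o)/(2*K) (y(o, K) = (o - 31)/(K + K) = (-31 + o)/((2*K)) = (-31 + o)*(1/(2*K)) = (-31 + o)/(2*K))
29*y(r(4), 37) = 29*((½)*(-31 + ¼)/37) = 29*((½)*(1/37)*(-123/4)) = 29*(-123/296) = -3567/296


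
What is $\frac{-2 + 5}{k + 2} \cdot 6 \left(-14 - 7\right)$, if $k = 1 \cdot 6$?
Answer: $- \frac{189}{4} \approx -47.25$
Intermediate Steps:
$k = 6$
$\frac{-2 + 5}{k + 2} \cdot 6 \left(-14 - 7\right) = \frac{-2 + 5}{6 + 2} \cdot 6 \left(-14 - 7\right) = \frac{3}{8} \cdot 6 \left(-21\right) = \frac{9}{4} \left(-21\right) = - \frac{189}{4}$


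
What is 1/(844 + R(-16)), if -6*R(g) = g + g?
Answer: 3/2548 ≈ 0.0011774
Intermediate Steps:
R(g) = -g/3 (R(g) = -(g + g)/6 = -g/3)
1/(844 + R(-16)) = 1/(844 - ⅓*(-16)) = 1/(844 + 16/3) = 1/(2548/3) = 3/2548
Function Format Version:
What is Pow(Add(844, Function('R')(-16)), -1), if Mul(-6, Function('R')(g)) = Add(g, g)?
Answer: Rational(3, 2548) ≈ 0.0011774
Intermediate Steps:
Function('R')(g) = Mul(Rational(-1, 3), g) (Function('R')(g) = Mul(Rational(-1, 6), Add(g, g)) = Mul(Rational(-1, 6), Mul(2, g)) = Mul(Rational(-1, 3), g))
Pow(Add(844, Function('R')(-16)), -1) = Pow(Add(844, Mul(Rational(-1, 3), -16)), -1) = Pow(Add(844, Rational(16, 3)), -1) = Pow(Rational(2548, 3), -1) = Rational(3, 2548)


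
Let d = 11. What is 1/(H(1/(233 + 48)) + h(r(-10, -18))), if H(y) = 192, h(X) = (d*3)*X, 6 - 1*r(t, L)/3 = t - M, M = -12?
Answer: 1/588 ≈ 0.0017007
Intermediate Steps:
r(t, L) = -18 - 3*t (r(t, L) = 18 - 3*(t - 1*(-12)) = 18 - 3*(t + 12) = 18 - 3*(12 + t) = 18 + (-36 - 3*t) = -18 - 3*t)
h(X) = 33*X (h(X) = (11*3)*X = 33*X)
1/(H(1/(233 + 48)) + h(r(-10, -18))) = 1/(192 + 33*(-18 - 3*(-10))) = 1/(192 + 33*(-18 + 30)) = 1/(192 + 33*12) = 1/(192 + 396) = 1/588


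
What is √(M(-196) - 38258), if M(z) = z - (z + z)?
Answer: I*√38062 ≈ 195.09*I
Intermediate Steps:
M(z) = -z (M(z) = z - 2*z = -z)
√(M(-196) - 38258) = √(-1*(-196) - 38258) = √(196 - 38258) = √(-38062) = I*√38062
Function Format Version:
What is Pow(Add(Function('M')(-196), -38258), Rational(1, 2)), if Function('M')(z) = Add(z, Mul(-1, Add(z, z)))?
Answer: Mul(I, Pow(38062, Rational(1, 2))) ≈ Mul(195.09, I)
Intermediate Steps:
Function('M')(z) = Mul(-1, z) (Function('M')(z) = Add(z, Mul(-1, Mul(2, z))) = Add(z, Mul(-2, z)) = Mul(-1, z))
Pow(Add(Function('M')(-196), -38258), Rational(1, 2)) = Pow(Add(Mul(-1, -196), -38258), Rational(1, 2)) = Pow(Add(196, -38258), Rational(1, 2)) = Pow(-38062, Rational(1, 2)) = Mul(I, Pow(38062, Rational(1, 2)))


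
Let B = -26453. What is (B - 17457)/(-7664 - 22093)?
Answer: 43910/29757 ≈ 1.4756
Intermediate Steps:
(B - 17457)/(-7664 - 22093) = (-26453 - 17457)/(-7664 - 22093) = -43910/(-29757) = -43910*(-1/29757) = 43910/29757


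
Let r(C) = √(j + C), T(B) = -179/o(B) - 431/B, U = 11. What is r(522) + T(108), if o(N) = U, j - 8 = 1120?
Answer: -24073/1188 + 5*√66 ≈ 20.357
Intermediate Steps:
j = 1128 (j = 8 + 1120 = 1128)
o(N) = 11
T(B) = -179/11 - 431/B
r(C) = √(1128 + C)
r(522) + T(108) = √(1128 + 522) + (-179/11 - 431/108) = √1650 + (-179/11 - 431*1/108) = 5*√66 + (-179/11 - 431/108) = 5*√66 - 24073/1188 = -24073/1188 + 5*√66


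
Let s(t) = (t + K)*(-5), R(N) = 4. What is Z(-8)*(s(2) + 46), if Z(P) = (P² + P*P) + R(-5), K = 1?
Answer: 4092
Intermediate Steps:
s(t) = -5 - 5*t (s(t) = (t + 1)*(-5) = (1 + t)*(-5) = -5 - 5*t)
Z(P) = 4 + 2*P² (Z(P) = (P² + P*P) + 4 = (P² + P²) + 4 = 2*P² + 4 = 4 + 2*P²)
Z(-8)*(s(2) + 46) = (4 + 2*(-8)²)*((-5 - 5*2) + 46) = (4 + 2*64)*((-5 - 10) + 46) = (4 + 128)*(-15 + 46) = 132*31 = 4092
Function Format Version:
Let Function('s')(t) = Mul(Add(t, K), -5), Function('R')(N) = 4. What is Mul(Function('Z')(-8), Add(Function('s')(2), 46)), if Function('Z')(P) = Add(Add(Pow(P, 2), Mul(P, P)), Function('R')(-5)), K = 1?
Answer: 4092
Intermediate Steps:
Function('s')(t) = Add(-5, Mul(-5, t)) (Function('s')(t) = Mul(Add(t, 1), -5) = Mul(Add(1, t), -5) = Add(-5, Mul(-5, t)))
Function('Z')(P) = Add(4, Mul(2, Pow(P, 2))) (Function('Z')(P) = Add(Add(Pow(P, 2), Mul(P, P)), 4) = Add(Add(Pow(P, 2), Pow(P, 2)), 4) = Add(Mul(2, Pow(P, 2)), 4) = Add(4, Mul(2, Pow(P, 2))))
Mul(Function('Z')(-8), Add(Function('s')(2), 46)) = Mul(Add(4, Mul(2, Pow(-8, 2))), Add(Add(-5, Mul(-5, 2)), 46)) = Mul(Add(4, Mul(2, 64)), Add(Add(-5, -10), 46)) = Mul(Add(4, 128), Add(-15, 46)) = Mul(132, 31) = 4092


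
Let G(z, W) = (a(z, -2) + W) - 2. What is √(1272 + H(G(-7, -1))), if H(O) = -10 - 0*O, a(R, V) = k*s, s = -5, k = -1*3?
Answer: √1262 ≈ 35.525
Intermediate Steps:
k = -3
a(R, V) = 15 (a(R, V) = -3*(-5) = 15)
G(z, W) = 13 + W (G(z, W) = (15 + W) - 2 = 13 + W)
H(O) = -10 (H(O) = -10 - 1*0 = -10 + 0 = -10)
√(1272 + H(G(-7, -1))) = √(1272 - 10) = √1262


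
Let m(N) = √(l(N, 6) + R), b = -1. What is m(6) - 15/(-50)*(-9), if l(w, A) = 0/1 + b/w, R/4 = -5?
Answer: -27/10 + 11*I*√6/6 ≈ -2.7 + 4.4907*I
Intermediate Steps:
R = -20 (R = 4*(-5) = -20)
l(w, A) = -1/w (l(w, A) = 0/1 - 1/w = 0*1 - 1/w = 0 - 1/w = -1/w)
m(N) = √(-20 - 1/N) (m(N) = √(-1/N - 20) = √(-20 - 1/N))
m(6) - 15/(-50)*(-9) = √(-20 - 1/6) - 15/(-50)*(-9) = √(-20 - 1*⅙) - 15*(-1/50)*(-9) = √(-20 - ⅙) + (3/10)*(-9) = √(-121/6) - 27/10 = 11*I*√6/6 - 27/10 = -27/10 + 11*I*√6/6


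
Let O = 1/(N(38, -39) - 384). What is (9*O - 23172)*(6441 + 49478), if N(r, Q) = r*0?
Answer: -165856816461/128 ≈ -1.2958e+9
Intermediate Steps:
N(r, Q) = 0
O = -1/384 (O = 1/(0 - 384) = 1/(-384) = -1/384 ≈ -0.0026042)
(9*O - 23172)*(6441 + 49478) = (9*(-1/384) - 23172)*(6441 + 49478) = (-3/128 - 23172)*55919 = -2966019/128*55919 = -165856816461/128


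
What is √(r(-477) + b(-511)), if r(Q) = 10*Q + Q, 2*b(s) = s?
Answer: I*√22010/2 ≈ 74.179*I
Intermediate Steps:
b(s) = s/2
r(Q) = 11*Q
√(r(-477) + b(-511)) = √(11*(-477) + (½)*(-511)) = √(-5247 - 511/2) = √(-11005/2) = I*√22010/2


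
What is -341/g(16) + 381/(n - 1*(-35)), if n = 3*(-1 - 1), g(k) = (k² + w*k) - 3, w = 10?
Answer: 147464/11977 ≈ 12.312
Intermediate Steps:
g(k) = -3 + k² + 10*k (g(k) = (k² + 10*k) - 3 = -3 + k² + 10*k)
n = -6 (n = 3*(-2) = -6)
-341/g(16) + 381/(n - 1*(-35)) = -341/(-3 + 16² + 10*16) + 381/(-6 - 1*(-35)) = -341/(-3 + 256 + 160) + 381/(-6 + 35) = -341/413 + 381/29 = 147464/11977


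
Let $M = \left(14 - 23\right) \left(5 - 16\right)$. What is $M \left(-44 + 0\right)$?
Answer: $-4356$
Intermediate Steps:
$M = 99$ ($M = - 9 \left(5 - 16\right) = \left(-9\right) \left(-11\right) = 99$)
$M \left(-44 + 0\right) = 99 \left(-44 + 0\right) = 99 \left(-44\right) = -4356$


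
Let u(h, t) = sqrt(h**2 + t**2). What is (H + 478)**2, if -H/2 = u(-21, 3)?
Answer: 230284 - 28680*sqrt(2) ≈ 1.8972e+5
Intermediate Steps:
H = -30*sqrt(2) (H = -2*sqrt((-21)**2 + 3**2) = -2*sqrt(441 + 9) = -30*sqrt(2) ≈ -42.426)
(H + 478)**2 = (-30*sqrt(2) + 478)**2 = (478 - 30*sqrt(2))**2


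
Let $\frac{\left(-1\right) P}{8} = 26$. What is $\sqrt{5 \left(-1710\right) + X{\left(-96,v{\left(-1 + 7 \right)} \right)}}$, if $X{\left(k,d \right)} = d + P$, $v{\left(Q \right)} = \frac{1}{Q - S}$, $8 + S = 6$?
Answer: $\frac{i \sqrt{140126}}{4} \approx 93.583 i$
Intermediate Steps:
$P = -208$ ($P = \left(-8\right) 26 = -208$)
$S = -2$ ($S = -8 + 6 = -2$)
$v{\left(Q \right)} = \frac{1}{2 + Q}$ ($v{\left(Q \right)} = \frac{1}{Q - -2} = \frac{1}{Q + 2} = \frac{1}{2 + Q}$)
$X{\left(k,d \right)} = -208 + d$ ($X{\left(k,d \right)} = d - 208 = -208 + d$)
$\sqrt{5 \left(-1710\right) + X{\left(-96,v{\left(-1 + 7 \right)} \right)}} = \sqrt{5 \left(-1710\right) - \left(208 - \frac{1}{2 + \left(-1 + 7\right)}\right)} = \sqrt{-8550 - \left(208 - \frac{1}{2 + 6}\right)} = \sqrt{-8550 - \left(208 - \frac{1}{8}\right)} = \sqrt{-8550 + \left(-208 + \frac{1}{8}\right)} = \sqrt{-8550 - \frac{1663}{8}} = \sqrt{- \frac{70063}{8}} = \frac{i \sqrt{140126}}{4}$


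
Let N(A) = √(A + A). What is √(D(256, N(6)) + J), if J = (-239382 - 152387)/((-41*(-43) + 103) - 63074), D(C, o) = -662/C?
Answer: √1166644154/17488 ≈ 1.9531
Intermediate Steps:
N(A) = √2*√A (N(A) = √(2*A) = √2*√A)
J = 55967/8744 (J = -391769/((1763 + 103) - 63074) = -391769/(1866 - 63074) = -391769/(-61208) = -391769*(-1/61208) = 55967/8744 ≈ 6.4006)
√(D(256, N(6)) + J) = √(-662/256 + 55967/8744) = √(-662*1/256 + 55967/8744) = √(-331/128 + 55967/8744) = √(533689/139904) = √1166644154/17488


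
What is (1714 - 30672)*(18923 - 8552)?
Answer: -300323418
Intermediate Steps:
(1714 - 30672)*(18923 - 8552) = -28958*10371 = -300323418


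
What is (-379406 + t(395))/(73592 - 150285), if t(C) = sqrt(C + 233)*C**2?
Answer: 379406/76693 - 312050*sqrt(157)/76693 ≈ -46.035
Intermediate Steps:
t(C) = C**2*sqrt(233 + C) (t(C) = sqrt(233 + C)*C**2 = C**2*sqrt(233 + C))
(-379406 + t(395))/(73592 - 150285) = (-379406 + 395**2*sqrt(233 + 395))/(73592 - 150285) = (-379406 + 156025*sqrt(628))/(-76693) = (-379406 + 156025*(2*sqrt(157)))*(-1/76693) = (-379406 + 312050*sqrt(157))*(-1/76693) = 379406/76693 - 312050*sqrt(157)/76693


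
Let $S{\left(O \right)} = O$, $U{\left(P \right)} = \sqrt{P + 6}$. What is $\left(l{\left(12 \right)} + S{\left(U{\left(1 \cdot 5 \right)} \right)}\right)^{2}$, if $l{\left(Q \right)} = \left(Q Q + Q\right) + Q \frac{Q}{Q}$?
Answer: $\left(168 + \sqrt{11}\right)^{2} \approx 29349.0$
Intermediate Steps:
$U{\left(P \right)} = \sqrt{6 + P}$
$l{\left(Q \right)} = Q^{2} + 2 Q$ ($l{\left(Q \right)} = \left(Q^{2} + Q\right) + Q 1 = \left(Q + Q^{2}\right) + Q = Q^{2} + 2 Q$)
$\left(l{\left(12 \right)} + S{\left(U{\left(1 \cdot 5 \right)} \right)}\right)^{2} = \left(12 \left(2 + 12\right) + \sqrt{6 + 1 \cdot 5}\right)^{2} = \left(12 \cdot 14 + \sqrt{6 + 5}\right)^{2} = \left(168 + \sqrt{11}\right)^{2}$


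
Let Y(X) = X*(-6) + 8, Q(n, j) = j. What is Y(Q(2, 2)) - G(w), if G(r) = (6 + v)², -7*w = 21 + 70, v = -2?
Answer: -20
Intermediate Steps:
Y(X) = 8 - 6*X (Y(X) = -6*X + 8 = 8 - 6*X)
w = -13 (w = -(21 + 70)/7 = -⅐*91 = -13)
G(r) = 16 (G(r) = (6 - 2)² = 4² = 16)
Y(Q(2, 2)) - G(w) = (8 - 6*2) - 1*16 = (8 - 12) - 16 = -4 - 16 = -20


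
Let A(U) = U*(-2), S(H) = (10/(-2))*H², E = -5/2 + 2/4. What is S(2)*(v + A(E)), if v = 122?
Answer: -2520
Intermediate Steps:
E = -2 (E = -5*½ + 2*(¼) = -5/2 + ½ = -2)
S(H) = -5*H² (S(H) = (10*(-½))*H² = -5*H²)
A(U) = -2*U
S(2)*(v + A(E)) = (-5*2²)*(122 - 2*(-2)) = (-5*4)*(122 + 4) = -20*126 = -2520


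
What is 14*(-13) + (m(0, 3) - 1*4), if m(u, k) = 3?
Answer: -183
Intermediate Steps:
14*(-13) + (m(0, 3) - 1*4) = 14*(-13) + (3 - 1*4) = -182 + (3 - 4) = -182 - 1 = -183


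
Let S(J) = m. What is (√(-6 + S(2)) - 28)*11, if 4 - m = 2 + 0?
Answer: -308 + 22*I ≈ -308.0 + 22.0*I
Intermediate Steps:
m = 2 (m = 4 - (2 + 0) = 4 - 1*2 = 4 - 2 = 2)
S(J) = 2
(√(-6 + S(2)) - 28)*11 = (√(-6 + 2) - 28)*11 = (√(-4) - 28)*11 = (2*I - 28)*11 = (-28 + 2*I)*11 = -308 + 22*I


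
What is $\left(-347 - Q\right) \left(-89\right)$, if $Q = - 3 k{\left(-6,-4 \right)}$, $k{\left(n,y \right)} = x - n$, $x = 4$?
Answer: $28213$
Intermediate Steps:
$k{\left(n,y \right)} = 4 - n$
$Q = -30$ ($Q = - 3 \left(4 - -6\right) = - 3 \left(4 + 6\right) = \left(-3\right) 10 = -30$)
$\left(-347 - Q\right) \left(-89\right) = \left(-347 - -30\right) \left(-89\right) = \left(-347 + 30\right) \left(-89\right) = \left(-317\right) \left(-89\right) = 28213$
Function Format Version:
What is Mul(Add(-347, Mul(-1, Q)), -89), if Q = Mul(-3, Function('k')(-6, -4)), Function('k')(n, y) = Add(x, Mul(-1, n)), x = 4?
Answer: 28213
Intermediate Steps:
Function('k')(n, y) = Add(4, Mul(-1, n))
Q = -30 (Q = Mul(-3, Add(4, Mul(-1, -6))) = Mul(-3, Add(4, 6)) = Mul(-3, 10) = -30)
Mul(Add(-347, Mul(-1, Q)), -89) = Mul(Add(-347, Mul(-1, -30)), -89) = Mul(Add(-347, 30), -89) = Mul(-317, -89) = 28213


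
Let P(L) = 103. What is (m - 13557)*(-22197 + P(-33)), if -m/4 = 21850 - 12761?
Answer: 1102777822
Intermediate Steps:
m = -36356 (m = -4*(21850 - 12761) = -4*9089 = -36356)
(m - 13557)*(-22197 + P(-33)) = (-36356 - 13557)*(-22197 + 103) = -49913*(-22094) = 1102777822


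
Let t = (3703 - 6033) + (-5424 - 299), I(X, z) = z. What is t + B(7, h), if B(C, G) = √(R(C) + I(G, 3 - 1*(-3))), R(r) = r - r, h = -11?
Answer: -8053 + √6 ≈ -8050.5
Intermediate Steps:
R(r) = 0
B(C, G) = √6 (B(C, G) = √(0 + (3 - 1*(-3))) = √(0 + (3 + 3)) = √(0 + 6) = √6)
t = -8053 (t = -2330 - 5723 = -8053)
t + B(7, h) = -8053 + √6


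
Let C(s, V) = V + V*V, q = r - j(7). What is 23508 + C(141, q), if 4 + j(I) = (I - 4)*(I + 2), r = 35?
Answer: 23664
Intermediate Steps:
j(I) = -4 + (-4 + I)*(2 + I) (j(I) = -4 + (I - 4)*(I + 2) = -4 + (-4 + I)*(2 + I))
q = 12 (q = 35 - (-12 + 7**2 - 2*7) = 35 - (-12 + 49 - 14) = 35 - 1*23 = 35 - 23 = 12)
C(s, V) = V + V**2
23508 + C(141, q) = 23508 + 12*(1 + 12) = 23508 + 12*13 = 23508 + 156 = 23664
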